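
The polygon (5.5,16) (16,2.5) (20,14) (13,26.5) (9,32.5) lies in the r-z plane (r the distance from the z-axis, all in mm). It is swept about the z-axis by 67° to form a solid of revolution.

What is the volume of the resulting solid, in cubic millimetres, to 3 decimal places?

Volume = 3134.644 mm³

Profile (r,z), 5 vertices: (5.5,16) (16,2.5) (20,14) (13,26.5) (9,32.5)
edge 0: (5.5,16)→(16,2.5)  cross = 5.5·2.5 − 16·16 = -242.2500; (r_i+r_j)·cross = 21.5·-242.2500 = -5208.3750
edge 1: (16,2.5)→(20,14)  cross = 16·14 − 20·2.5 = 174.0000; (r_i+r_j)·cross = 36·174.0000 = 6264.0000
edge 2: (20,14)→(13,26.5)  cross = 20·26.5 − 13·14 = 348.0000; (r_i+r_j)·cross = 33·348.0000 = 11484.0000
edge 3: (13,26.5)→(9,32.5)  cross = 13·32.5 − 9·26.5 = 184.0000; (r_i+r_j)·cross = 22·184.0000 = 4048.0000
edge 4: (9,32.5)→(5.5,16)  cross = 9·16 − 5.5·32.5 = -34.7500; (r_i+r_j)·cross = 14.5·-34.7500 = -503.8750
Σcross = 429.0000 → A = |Σcross|/2 = 214.5000 mm²
Σ(r_i+r_j)·cross = 16083.7500 → first moment M = |Σ|/6 = 2680.6250
R_c = M/A = 2680.6250/214.5000 = 12.4971 mm
θ = 67° = 1.169371 rad
V = θ·R_c·A = 1.169371·12.4971·214.5000 = 3134.644 mm³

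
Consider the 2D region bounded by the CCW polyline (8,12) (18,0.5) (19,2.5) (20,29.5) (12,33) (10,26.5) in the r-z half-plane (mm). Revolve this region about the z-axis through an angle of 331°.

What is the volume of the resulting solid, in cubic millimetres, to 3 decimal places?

Volume = 22706.655 mm³

Profile (r,z), 6 vertices: (8,12) (18,0.5) (19,2.5) (20,29.5) (12,33) (10,26.5)
edge 0: (8,12)→(18,0.5)  cross = 8·0.5 − 18·12 = -212.0000; (r_i+r_j)·cross = 26·-212.0000 = -5512.0000
edge 1: (18,0.5)→(19,2.5)  cross = 18·2.5 − 19·0.5 = 35.5000; (r_i+r_j)·cross = 37·35.5000 = 1313.5000
edge 2: (19,2.5)→(20,29.5)  cross = 19·29.5 − 20·2.5 = 510.5000; (r_i+r_j)·cross = 39·510.5000 = 19909.5000
edge 3: (20,29.5)→(12,33)  cross = 20·33 − 12·29.5 = 306.0000; (r_i+r_j)·cross = 32·306.0000 = 9792.0000
edge 4: (12,33)→(10,26.5)  cross = 12·26.5 − 10·33 = -12.0000; (r_i+r_j)·cross = 22·-12.0000 = -264.0000
edge 5: (10,26.5)→(8,12)  cross = 10·12 − 8·26.5 = -92.0000; (r_i+r_j)·cross = 18·-92.0000 = -1656.0000
Σcross = 536.0000 → A = |Σcross|/2 = 268.0000 mm²
Σ(r_i+r_j)·cross = 23583.0000 → first moment M = |Σ|/6 = 3930.5000
R_c = M/A = 3930.5000/268.0000 = 14.6660 mm
θ = 331° = 5.777040 rad
V = θ·R_c·A = 5.777040·14.6660·268.0000 = 22706.655 mm³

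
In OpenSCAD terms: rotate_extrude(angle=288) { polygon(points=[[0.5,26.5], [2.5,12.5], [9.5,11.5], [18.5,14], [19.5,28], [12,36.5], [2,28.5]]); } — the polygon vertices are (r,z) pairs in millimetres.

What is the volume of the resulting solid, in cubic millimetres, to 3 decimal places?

Profile (r,z), 7 vertices: (0.5,26.5) (2.5,12.5) (9.5,11.5) (18.5,14) (19.5,28) (12,36.5) (2,28.5)
edge 0: (0.5,26.5)→(2.5,12.5)  cross = 0.5·12.5 − 2.5·26.5 = -60.0000; (r_i+r_j)·cross = 3·-60.0000 = -180.0000
edge 1: (2.5,12.5)→(9.5,11.5)  cross = 2.5·11.5 − 9.5·12.5 = -90.0000; (r_i+r_j)·cross = 12·-90.0000 = -1080.0000
edge 2: (9.5,11.5)→(18.5,14)  cross = 9.5·14 − 18.5·11.5 = -79.7500; (r_i+r_j)·cross = 28·-79.7500 = -2233.0000
edge 3: (18.5,14)→(19.5,28)  cross = 18.5·28 − 19.5·14 = 245.0000; (r_i+r_j)·cross = 38·245.0000 = 9310.0000
edge 4: (19.5,28)→(12,36.5)  cross = 19.5·36.5 − 12·28 = 375.7500; (r_i+r_j)·cross = 31.5·375.7500 = 11836.1250
edge 5: (12,36.5)→(2,28.5)  cross = 12·28.5 − 2·36.5 = 269.0000; (r_i+r_j)·cross = 14·269.0000 = 3766.0000
edge 6: (2,28.5)→(0.5,26.5)  cross = 2·26.5 − 0.5·28.5 = 38.7500; (r_i+r_j)·cross = 2.5·38.7500 = 96.8750
Σcross = 698.7500 → A = |Σcross|/2 = 349.3750 mm²
Σ(r_i+r_j)·cross = 21516.0000 → first moment M = |Σ|/6 = 3586.0000
R_c = M/A = 3586.0000/349.3750 = 10.2640 mm
θ = 288° = 5.026548 rad
V = θ·R_c·A = 5.026548·10.2640·349.3750 = 18025.202 mm³

Volume = 18025.202 mm³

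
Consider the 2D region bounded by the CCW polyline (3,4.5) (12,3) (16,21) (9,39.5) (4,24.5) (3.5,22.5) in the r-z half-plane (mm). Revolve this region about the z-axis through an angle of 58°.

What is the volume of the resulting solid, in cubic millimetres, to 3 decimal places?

Profile (r,z), 6 vertices: (3,4.5) (12,3) (16,21) (9,39.5) (4,24.5) (3.5,22.5)
edge 0: (3,4.5)→(12,3)  cross = 3·3 − 12·4.5 = -45.0000; (r_i+r_j)·cross = 15·-45.0000 = -675.0000
edge 1: (12,3)→(16,21)  cross = 12·21 − 16·3 = 204.0000; (r_i+r_j)·cross = 28·204.0000 = 5712.0000
edge 2: (16,21)→(9,39.5)  cross = 16·39.5 − 9·21 = 443.0000; (r_i+r_j)·cross = 25·443.0000 = 11075.0000
edge 3: (9,39.5)→(4,24.5)  cross = 9·24.5 − 4·39.5 = 62.5000; (r_i+r_j)·cross = 13·62.5000 = 812.5000
edge 4: (4,24.5)→(3.5,22.5)  cross = 4·22.5 − 3.5·24.5 = 4.2500; (r_i+r_j)·cross = 7.5·4.2500 = 31.8750
edge 5: (3.5,22.5)→(3,4.5)  cross = 3.5·4.5 − 3·22.5 = -51.7500; (r_i+r_j)·cross = 6.5·-51.7500 = -336.3750
Σcross = 617.0000 → A = |Σcross|/2 = 308.5000 mm²
Σ(r_i+r_j)·cross = 16620.0000 → first moment M = |Σ|/6 = 2770.0000
R_c = M/A = 2770.0000/308.5000 = 8.9789 mm
θ = 58° = 1.012291 rad
V = θ·R_c·A = 1.012291·8.9789·308.5000 = 2804.046 mm³

Volume = 2804.046 mm³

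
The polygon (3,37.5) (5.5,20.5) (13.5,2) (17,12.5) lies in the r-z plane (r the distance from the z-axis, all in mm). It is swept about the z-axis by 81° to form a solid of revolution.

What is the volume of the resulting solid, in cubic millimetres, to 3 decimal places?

Volume = 2316.198 mm³

Profile (r,z), 4 vertices: (3,37.5) (5.5,20.5) (13.5,2) (17,12.5)
edge 0: (3,37.5)→(5.5,20.5)  cross = 3·20.5 − 5.5·37.5 = -144.7500; (r_i+r_j)·cross = 8.5·-144.7500 = -1230.3750
edge 1: (5.5,20.5)→(13.5,2)  cross = 5.5·2 − 13.5·20.5 = -265.7500; (r_i+r_j)·cross = 19·-265.7500 = -5049.2500
edge 2: (13.5,2)→(17,12.5)  cross = 13.5·12.5 − 17·2 = 134.7500; (r_i+r_j)·cross = 30.5·134.7500 = 4109.8750
edge 3: (17,12.5)→(3,37.5)  cross = 17·37.5 − 3·12.5 = 600.0000; (r_i+r_j)·cross = 20·600.0000 = 12000.0000
Σcross = 324.2500 → A = |Σcross|/2 = 162.1250 mm²
Σ(r_i+r_j)·cross = 9830.2500 → first moment M = |Σ|/6 = 1638.3750
R_c = M/A = 1638.3750/162.1250 = 10.1056 mm
θ = 81° = 1.413717 rad
V = θ·R_c·A = 1.413717·10.1056·162.1250 = 2316.198 mm³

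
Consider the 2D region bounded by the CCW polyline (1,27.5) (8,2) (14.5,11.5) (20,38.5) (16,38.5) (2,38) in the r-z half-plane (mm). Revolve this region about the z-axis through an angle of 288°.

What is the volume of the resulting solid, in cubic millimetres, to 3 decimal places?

Volume = 21725.684 mm³

Profile (r,z), 6 vertices: (1,27.5) (8,2) (14.5,11.5) (20,38.5) (16,38.5) (2,38)
edge 0: (1,27.5)→(8,2)  cross = 1·2 − 8·27.5 = -218.0000; (r_i+r_j)·cross = 9·-218.0000 = -1962.0000
edge 1: (8,2)→(14.5,11.5)  cross = 8·11.5 − 14.5·2 = 63.0000; (r_i+r_j)·cross = 22.5·63.0000 = 1417.5000
edge 2: (14.5,11.5)→(20,38.5)  cross = 14.5·38.5 − 20·11.5 = 328.2500; (r_i+r_j)·cross = 34.5·328.2500 = 11324.6250
edge 3: (20,38.5)→(16,38.5)  cross = 20·38.5 − 16·38.5 = 154.0000; (r_i+r_j)·cross = 36·154.0000 = 5544.0000
edge 4: (16,38.5)→(2,38)  cross = 16·38 − 2·38.5 = 531.0000; (r_i+r_j)·cross = 18·531.0000 = 9558.0000
edge 5: (2,38)→(1,27.5)  cross = 2·27.5 − 1·38 = 17.0000; (r_i+r_j)·cross = 3·17.0000 = 51.0000
Σcross = 875.2500 → A = |Σcross|/2 = 437.6250 mm²
Σ(r_i+r_j)·cross = 25933.1250 → first moment M = |Σ|/6 = 4322.1875
R_c = M/A = 4322.1875/437.6250 = 9.8765 mm
θ = 288° = 5.026548 rad
V = θ·R_c·A = 5.026548·9.8765·437.6250 = 21725.684 mm³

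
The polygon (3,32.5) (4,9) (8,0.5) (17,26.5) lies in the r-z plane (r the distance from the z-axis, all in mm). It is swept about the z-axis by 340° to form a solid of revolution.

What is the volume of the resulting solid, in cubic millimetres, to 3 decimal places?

Volume = 12843.907 mm³

Profile (r,z), 4 vertices: (3,32.5) (4,9) (8,0.5) (17,26.5)
edge 0: (3,32.5)→(4,9)  cross = 3·9 − 4·32.5 = -103.0000; (r_i+r_j)·cross = 7·-103.0000 = -721.0000
edge 1: (4,9)→(8,0.5)  cross = 4·0.5 − 8·9 = -70.0000; (r_i+r_j)·cross = 12·-70.0000 = -840.0000
edge 2: (8,0.5)→(17,26.5)  cross = 8·26.5 − 17·0.5 = 203.5000; (r_i+r_j)·cross = 25·203.5000 = 5087.5000
edge 3: (17,26.5)→(3,32.5)  cross = 17·32.5 − 3·26.5 = 473.0000; (r_i+r_j)·cross = 20·473.0000 = 9460.0000
Σcross = 503.5000 → A = |Σcross|/2 = 251.7500 mm²
Σ(r_i+r_j)·cross = 12986.5000 → first moment M = |Σ|/6 = 2164.4167
R_c = M/A = 2164.4167/251.7500 = 8.5975 mm
θ = 340° = 5.934119 rad
V = θ·R_c·A = 5.934119·8.5975·251.7500 = 12843.907 mm³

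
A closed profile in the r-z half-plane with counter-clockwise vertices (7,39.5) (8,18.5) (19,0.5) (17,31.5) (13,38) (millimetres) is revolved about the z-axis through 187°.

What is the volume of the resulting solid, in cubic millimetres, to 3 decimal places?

Volume = 11480.296 mm³

Profile (r,z), 5 vertices: (7,39.5) (8,18.5) (19,0.5) (17,31.5) (13,38)
edge 0: (7,39.5)→(8,18.5)  cross = 7·18.5 − 8·39.5 = -186.5000; (r_i+r_j)·cross = 15·-186.5000 = -2797.5000
edge 1: (8,18.5)→(19,0.5)  cross = 8·0.5 − 19·18.5 = -347.5000; (r_i+r_j)·cross = 27·-347.5000 = -9382.5000
edge 2: (19,0.5)→(17,31.5)  cross = 19·31.5 − 17·0.5 = 590.0000; (r_i+r_j)·cross = 36·590.0000 = 21240.0000
edge 3: (17,31.5)→(13,38)  cross = 17·38 − 13·31.5 = 236.5000; (r_i+r_j)·cross = 30·236.5000 = 7095.0000
edge 4: (13,38)→(7,39.5)  cross = 13·39.5 − 7·38 = 247.5000; (r_i+r_j)·cross = 20·247.5000 = 4950.0000
Σcross = 540.0000 → A = |Σcross|/2 = 270.0000 mm²
Σ(r_i+r_j)·cross = 21105.0000 → first moment M = |Σ|/6 = 3517.5000
R_c = M/A = 3517.5000/270.0000 = 13.0278 mm
θ = 187° = 3.263766 rad
V = θ·R_c·A = 3.263766·13.0278·270.0000 = 11480.296 mm³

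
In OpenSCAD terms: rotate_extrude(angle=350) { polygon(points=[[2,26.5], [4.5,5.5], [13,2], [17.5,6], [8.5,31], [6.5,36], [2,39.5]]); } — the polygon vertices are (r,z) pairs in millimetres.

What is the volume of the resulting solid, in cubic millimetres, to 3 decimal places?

Volume = 15604.553 mm³

Profile (r,z), 7 vertices: (2,26.5) (4.5,5.5) (13,2) (17.5,6) (8.5,31) (6.5,36) (2,39.5)
edge 0: (2,26.5)→(4.5,5.5)  cross = 2·5.5 − 4.5·26.5 = -108.2500; (r_i+r_j)·cross = 6.5·-108.2500 = -703.6250
edge 1: (4.5,5.5)→(13,2)  cross = 4.5·2 − 13·5.5 = -62.5000; (r_i+r_j)·cross = 17.5·-62.5000 = -1093.7500
edge 2: (13,2)→(17.5,6)  cross = 13·6 − 17.5·2 = 43.0000; (r_i+r_j)·cross = 30.5·43.0000 = 1311.5000
edge 3: (17.5,6)→(8.5,31)  cross = 17.5·31 − 8.5·6 = 491.5000; (r_i+r_j)·cross = 26·491.5000 = 12779.0000
edge 4: (8.5,31)→(6.5,36)  cross = 8.5·36 − 6.5·31 = 104.5000; (r_i+r_j)·cross = 15·104.5000 = 1567.5000
edge 5: (6.5,36)→(2,39.5)  cross = 6.5·39.5 − 2·36 = 184.7500; (r_i+r_j)·cross = 8.5·184.7500 = 1570.3750
edge 6: (2,39.5)→(2,26.5)  cross = 2·26.5 − 2·39.5 = -26.0000; (r_i+r_j)·cross = 4·-26.0000 = -104.0000
Σcross = 627.0000 → A = |Σcross|/2 = 313.5000 mm²
Σ(r_i+r_j)·cross = 15327.0000 → first moment M = |Σ|/6 = 2554.5000
R_c = M/A = 2554.5000/313.5000 = 8.1483 mm
θ = 350° = 6.108652 rad
V = θ·R_c·A = 6.108652·8.1483·313.5000 = 15604.553 mm³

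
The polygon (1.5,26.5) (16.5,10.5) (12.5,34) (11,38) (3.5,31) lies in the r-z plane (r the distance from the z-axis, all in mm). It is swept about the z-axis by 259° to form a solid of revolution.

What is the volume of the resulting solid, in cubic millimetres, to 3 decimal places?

Profile (r,z), 5 vertices: (1.5,26.5) (16.5,10.5) (12.5,34) (11,38) (3.5,31)
edge 0: (1.5,26.5)→(16.5,10.5)  cross = 1.5·10.5 − 16.5·26.5 = -421.5000; (r_i+r_j)·cross = 18·-421.5000 = -7587.0000
edge 1: (16.5,10.5)→(12.5,34)  cross = 16.5·34 − 12.5·10.5 = 429.7500; (r_i+r_j)·cross = 29·429.7500 = 12462.7500
edge 2: (12.5,34)→(11,38)  cross = 12.5·38 − 11·34 = 101.0000; (r_i+r_j)·cross = 23.5·101.0000 = 2373.5000
edge 3: (11,38)→(3.5,31)  cross = 11·31 − 3.5·38 = 208.0000; (r_i+r_j)·cross = 14.5·208.0000 = 3016.0000
edge 4: (3.5,31)→(1.5,26.5)  cross = 3.5·26.5 − 1.5·31 = 46.2500; (r_i+r_j)·cross = 5·46.2500 = 231.2500
Σcross = 363.5000 → A = |Σcross|/2 = 181.7500 mm²
Σ(r_i+r_j)·cross = 10496.5000 → first moment M = |Σ|/6 = 1749.4167
R_c = M/A = 1749.4167/181.7500 = 9.6254 mm
θ = 259° = 4.520403 rad
V = θ·R_c·A = 4.520403·9.6254·181.7500 = 7908.068 mm³

Volume = 7908.068 mm³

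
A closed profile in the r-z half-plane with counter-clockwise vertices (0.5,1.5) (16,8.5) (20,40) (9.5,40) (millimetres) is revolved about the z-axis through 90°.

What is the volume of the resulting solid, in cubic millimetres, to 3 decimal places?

Volume = 7572.973 mm³

Profile (r,z), 4 vertices: (0.5,1.5) (16,8.5) (20,40) (9.5,40)
edge 0: (0.5,1.5)→(16,8.5)  cross = 0.5·8.5 − 16·1.5 = -19.7500; (r_i+r_j)·cross = 16.5·-19.7500 = -325.8750
edge 1: (16,8.5)→(20,40)  cross = 16·40 − 20·8.5 = 470.0000; (r_i+r_j)·cross = 36·470.0000 = 16920.0000
edge 2: (20,40)→(9.5,40)  cross = 20·40 − 9.5·40 = 420.0000; (r_i+r_j)·cross = 29.5·420.0000 = 12390.0000
edge 3: (9.5,40)→(0.5,1.5)  cross = 9.5·1.5 − 0.5·40 = -5.7500; (r_i+r_j)·cross = 10·-5.7500 = -57.5000
Σcross = 864.5000 → A = |Σcross|/2 = 432.2500 mm²
Σ(r_i+r_j)·cross = 28926.6250 → first moment M = |Σ|/6 = 4821.1042
R_c = M/A = 4821.1042/432.2500 = 11.1535 mm
θ = 90° = 1.570796 rad
V = θ·R_c·A = 1.570796·11.1535·432.2500 = 7572.973 mm³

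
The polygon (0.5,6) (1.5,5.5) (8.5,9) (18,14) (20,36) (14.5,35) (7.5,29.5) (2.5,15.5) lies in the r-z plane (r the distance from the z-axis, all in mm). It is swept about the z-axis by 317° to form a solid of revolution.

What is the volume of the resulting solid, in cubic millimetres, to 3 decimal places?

Profile (r,z), 8 vertices: (0.5,6) (1.5,5.5) (8.5,9) (18,14) (20,36) (14.5,35) (7.5,29.5) (2.5,15.5)
edge 0: (0.5,6)→(1.5,5.5)  cross = 0.5·5.5 − 1.5·6 = -6.2500; (r_i+r_j)·cross = 2·-6.2500 = -12.5000
edge 1: (1.5,5.5)→(8.5,9)  cross = 1.5·9 − 8.5·5.5 = -33.2500; (r_i+r_j)·cross = 10·-33.2500 = -332.5000
edge 2: (8.5,9)→(18,14)  cross = 8.5·14 − 18·9 = -43.0000; (r_i+r_j)·cross = 26.5·-43.0000 = -1139.5000
edge 3: (18,14)→(20,36)  cross = 18·36 − 20·14 = 368.0000; (r_i+r_j)·cross = 38·368.0000 = 13984.0000
edge 4: (20,36)→(14.5,35)  cross = 20·35 − 14.5·36 = 178.0000; (r_i+r_j)·cross = 34.5·178.0000 = 6141.0000
edge 5: (14.5,35)→(7.5,29.5)  cross = 14.5·29.5 − 7.5·35 = 165.2500; (r_i+r_j)·cross = 22·165.2500 = 3635.5000
edge 6: (7.5,29.5)→(2.5,15.5)  cross = 7.5·15.5 − 2.5·29.5 = 42.5000; (r_i+r_j)·cross = 10·42.5000 = 425.0000
edge 7: (2.5,15.5)→(0.5,6)  cross = 2.5·6 − 0.5·15.5 = 7.2500; (r_i+r_j)·cross = 3·7.2500 = 21.7500
Σcross = 678.5000 → A = |Σcross|/2 = 339.2500 mm²
Σ(r_i+r_j)·cross = 22722.7500 → first moment M = |Σ|/6 = 3787.1250
R_c = M/A = 3787.1250/339.2500 = 11.1632 mm
θ = 317° = 5.532694 rad
V = θ·R_c·A = 5.532694·11.1632·339.2500 = 20953.003 mm³

Volume = 20953.003 mm³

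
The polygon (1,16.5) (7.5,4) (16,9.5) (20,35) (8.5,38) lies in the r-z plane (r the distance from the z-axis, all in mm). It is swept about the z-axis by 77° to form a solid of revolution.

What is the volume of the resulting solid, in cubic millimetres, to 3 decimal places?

Profile (r,z), 5 vertices: (1,16.5) (7.5,4) (16,9.5) (20,35) (8.5,38)
edge 0: (1,16.5)→(7.5,4)  cross = 1·4 − 7.5·16.5 = -119.7500; (r_i+r_j)·cross = 8.5·-119.7500 = -1017.8750
edge 1: (7.5,4)→(16,9.5)  cross = 7.5·9.5 − 16·4 = 7.2500; (r_i+r_j)·cross = 23.5·7.2500 = 170.3750
edge 2: (16,9.5)→(20,35)  cross = 16·35 − 20·9.5 = 370.0000; (r_i+r_j)·cross = 36·370.0000 = 13320.0000
edge 3: (20,35)→(8.5,38)  cross = 20·38 − 8.5·35 = 462.5000; (r_i+r_j)·cross = 28.5·462.5000 = 13181.2500
edge 4: (8.5,38)→(1,16.5)  cross = 8.5·16.5 − 1·38 = 102.2500; (r_i+r_j)·cross = 9.5·102.2500 = 971.3750
Σcross = 822.2500 → A = |Σcross|/2 = 411.1250 mm²
Σ(r_i+r_j)·cross = 26625.1250 → first moment M = |Σ|/6 = 4437.5208
R_c = M/A = 4437.5208/411.1250 = 10.7936 mm
θ = 77° = 1.343904 rad
V = θ·R_c·A = 1.343904·10.7936·411.1250 = 5963.600 mm³

Volume = 5963.600 mm³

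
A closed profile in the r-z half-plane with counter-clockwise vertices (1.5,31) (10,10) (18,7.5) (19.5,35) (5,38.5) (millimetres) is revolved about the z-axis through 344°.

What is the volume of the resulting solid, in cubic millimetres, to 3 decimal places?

Volume = 26563.524 mm³

Profile (r,z), 5 vertices: (1.5,31) (10,10) (18,7.5) (19.5,35) (5,38.5)
edge 0: (1.5,31)→(10,10)  cross = 1.5·10 − 10·31 = -295.0000; (r_i+r_j)·cross = 11.5·-295.0000 = -3392.5000
edge 1: (10,10)→(18,7.5)  cross = 10·7.5 − 18·10 = -105.0000; (r_i+r_j)·cross = 28·-105.0000 = -2940.0000
edge 2: (18,7.5)→(19.5,35)  cross = 18·35 − 19.5·7.5 = 483.7500; (r_i+r_j)·cross = 37.5·483.7500 = 18140.6250
edge 3: (19.5,35)→(5,38.5)  cross = 19.5·38.5 − 5·35 = 575.7500; (r_i+r_j)·cross = 24.5·575.7500 = 14105.8750
edge 4: (5,38.5)→(1.5,31)  cross = 5·31 − 1.5·38.5 = 97.2500; (r_i+r_j)·cross = 6.5·97.2500 = 632.1250
Σcross = 756.7500 → A = |Σcross|/2 = 378.3750 mm²
Σ(r_i+r_j)·cross = 26546.1250 → first moment M = |Σ|/6 = 4424.3542
R_c = M/A = 4424.3542/378.3750 = 11.6930 mm
θ = 344° = 6.003933 rad
V = θ·R_c·A = 6.003933·11.6930·378.3750 = 26563.524 mm³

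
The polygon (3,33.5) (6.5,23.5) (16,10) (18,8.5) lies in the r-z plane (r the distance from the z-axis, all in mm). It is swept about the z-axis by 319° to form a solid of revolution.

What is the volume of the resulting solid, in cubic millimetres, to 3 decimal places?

Volume = 2074.047 mm³

Profile (r,z), 4 vertices: (3,33.5) (6.5,23.5) (16,10) (18,8.5)
edge 0: (3,33.5)→(6.5,23.5)  cross = 3·23.5 − 6.5·33.5 = -147.2500; (r_i+r_j)·cross = 9.5·-147.2500 = -1398.8750
edge 1: (6.5,23.5)→(16,10)  cross = 6.5·10 − 16·23.5 = -311.0000; (r_i+r_j)·cross = 22.5·-311.0000 = -6997.5000
edge 2: (16,10)→(18,8.5)  cross = 16·8.5 − 18·10 = -44.0000; (r_i+r_j)·cross = 34·-44.0000 = -1496.0000
edge 3: (18,8.5)→(3,33.5)  cross = 18·33.5 − 3·8.5 = 577.5000; (r_i+r_j)·cross = 21·577.5000 = 12127.5000
Σcross = 75.2500 → A = |Σcross|/2 = 37.6250 mm²
Σ(r_i+r_j)·cross = 2235.1250 → first moment M = |Σ|/6 = 372.5208
R_c = M/A = 372.5208/37.6250 = 9.9009 mm
θ = 319° = 5.567600 rad
V = θ·R_c·A = 5.567600·9.9009·37.6250 = 2074.047 mm³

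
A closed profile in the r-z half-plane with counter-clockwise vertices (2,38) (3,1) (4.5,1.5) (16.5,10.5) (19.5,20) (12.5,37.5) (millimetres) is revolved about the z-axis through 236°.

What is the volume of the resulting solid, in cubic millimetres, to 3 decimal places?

Profile (r,z), 6 vertices: (2,38) (3,1) (4.5,1.5) (16.5,10.5) (19.5,20) (12.5,37.5)
edge 0: (2,38)→(3,1)  cross = 2·1 − 3·38 = -112.0000; (r_i+r_j)·cross = 5·-112.0000 = -560.0000
edge 1: (3,1)→(4.5,1.5)  cross = 3·1.5 − 4.5·1 = 0.0000; (r_i+r_j)·cross = 7.5·0.0000 = 0.0000
edge 2: (4.5,1.5)→(16.5,10.5)  cross = 4.5·10.5 − 16.5·1.5 = 22.5000; (r_i+r_j)·cross = 21·22.5000 = 472.5000
edge 3: (16.5,10.5)→(19.5,20)  cross = 16.5·20 − 19.5·10.5 = 125.2500; (r_i+r_j)·cross = 36·125.2500 = 4509.0000
edge 4: (19.5,20)→(12.5,37.5)  cross = 19.5·37.5 − 12.5·20 = 481.2500; (r_i+r_j)·cross = 32·481.2500 = 15400.0000
edge 5: (12.5,37.5)→(2,38)  cross = 12.5·38 − 2·37.5 = 400.0000; (r_i+r_j)·cross = 14.5·400.0000 = 5800.0000
Σcross = 917.0000 → A = |Σcross|/2 = 458.5000 mm²
Σ(r_i+r_j)·cross = 25621.5000 → first moment M = |Σ|/6 = 4270.2500
R_c = M/A = 4270.2500/458.5000 = 9.3135 mm
θ = 236° = 4.118977 rad
V = θ·R_c·A = 4.118977·9.3135·458.5000 = 17589.062 mm³

Volume = 17589.062 mm³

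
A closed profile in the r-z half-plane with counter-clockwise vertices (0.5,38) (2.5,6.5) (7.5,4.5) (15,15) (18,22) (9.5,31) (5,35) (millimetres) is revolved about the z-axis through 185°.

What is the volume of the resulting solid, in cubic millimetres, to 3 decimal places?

Profile (r,z), 7 vertices: (0.5,38) (2.5,6.5) (7.5,4.5) (15,15) (18,22) (9.5,31) (5,35)
edge 0: (0.5,38)→(2.5,6.5)  cross = 0.5·6.5 − 2.5·38 = -91.7500; (r_i+r_j)·cross = 3·-91.7500 = -275.2500
edge 1: (2.5,6.5)→(7.5,4.5)  cross = 2.5·4.5 − 7.5·6.5 = -37.5000; (r_i+r_j)·cross = 10·-37.5000 = -375.0000
edge 2: (7.5,4.5)→(15,15)  cross = 7.5·15 − 15·4.5 = 45.0000; (r_i+r_j)·cross = 22.5·45.0000 = 1012.5000
edge 3: (15,15)→(18,22)  cross = 15·22 − 18·15 = 60.0000; (r_i+r_j)·cross = 33·60.0000 = 1980.0000
edge 4: (18,22)→(9.5,31)  cross = 18·31 − 9.5·22 = 349.0000; (r_i+r_j)·cross = 27.5·349.0000 = 9597.5000
edge 5: (9.5,31)→(5,35)  cross = 9.5·35 − 5·31 = 177.5000; (r_i+r_j)·cross = 14.5·177.5000 = 2573.7500
edge 6: (5,35)→(0.5,38)  cross = 5·38 − 0.5·35 = 172.5000; (r_i+r_j)·cross = 5.5·172.5000 = 948.7500
Σcross = 674.7500 → A = |Σcross|/2 = 337.3750 mm²
Σ(r_i+r_j)·cross = 15462.2500 → first moment M = |Σ|/6 = 2577.0417
R_c = M/A = 2577.0417/337.3750 = 7.6385 mm
θ = 185° = 3.228859 rad
V = θ·R_c·A = 3.228859·7.6385·337.3750 = 8320.904 mm³

Volume = 8320.904 mm³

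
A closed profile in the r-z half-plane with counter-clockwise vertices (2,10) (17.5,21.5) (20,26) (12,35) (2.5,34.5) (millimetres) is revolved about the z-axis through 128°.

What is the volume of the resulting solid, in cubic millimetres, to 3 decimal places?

Profile (r,z), 5 vertices: (2,10) (17.5,21.5) (20,26) (12,35) (2.5,34.5)
edge 0: (2,10)→(17.5,21.5)  cross = 2·21.5 − 17.5·10 = -132.0000; (r_i+r_j)·cross = 19.5·-132.0000 = -2574.0000
edge 1: (17.5,21.5)→(20,26)  cross = 17.5·26 − 20·21.5 = 25.0000; (r_i+r_j)·cross = 37.5·25.0000 = 937.5000
edge 2: (20,26)→(12,35)  cross = 20·35 − 12·26 = 388.0000; (r_i+r_j)·cross = 32·388.0000 = 12416.0000
edge 3: (12,35)→(2.5,34.5)  cross = 12·34.5 − 2.5·35 = 326.5000; (r_i+r_j)·cross = 14.5·326.5000 = 4734.2500
edge 4: (2.5,34.5)→(2,10)  cross = 2.5·10 − 2·34.5 = -44.0000; (r_i+r_j)·cross = 4.5·-44.0000 = -198.0000
Σcross = 563.5000 → A = |Σcross|/2 = 281.7500 mm²
Σ(r_i+r_j)·cross = 15315.7500 → first moment M = |Σ|/6 = 2552.6250
R_c = M/A = 2552.6250/281.7500 = 9.0599 mm
θ = 128° = 2.234021 rad
V = θ·R_c·A = 2.234021·9.0599·281.7500 = 5702.619 mm³

Volume = 5702.619 mm³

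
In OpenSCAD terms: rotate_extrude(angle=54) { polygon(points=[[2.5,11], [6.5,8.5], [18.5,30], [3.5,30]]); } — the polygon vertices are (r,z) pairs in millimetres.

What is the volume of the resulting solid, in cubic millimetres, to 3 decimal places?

Profile (r,z), 4 vertices: (2.5,11) (6.5,8.5) (18.5,30) (3.5,30)
edge 0: (2.5,11)→(6.5,8.5)  cross = 2.5·8.5 − 6.5·11 = -50.2500; (r_i+r_j)·cross = 9·-50.2500 = -452.2500
edge 1: (6.5,8.5)→(18.5,30)  cross = 6.5·30 − 18.5·8.5 = 37.7500; (r_i+r_j)·cross = 25·37.7500 = 943.7500
edge 2: (18.5,30)→(3.5,30)  cross = 18.5·30 − 3.5·30 = 450.0000; (r_i+r_j)·cross = 22·450.0000 = 9900.0000
edge 3: (3.5,30)→(2.5,11)  cross = 3.5·11 − 2.5·30 = -36.5000; (r_i+r_j)·cross = 6·-36.5000 = -219.0000
Σcross = 401.0000 → A = |Σcross|/2 = 200.5000 mm²
Σ(r_i+r_j)·cross = 10172.5000 → first moment M = |Σ|/6 = 1695.4167
R_c = M/A = 1695.4167/200.5000 = 8.4559 mm
θ = 54° = 0.942478 rad
V = θ·R_c·A = 0.942478·8.4559·200.5000 = 1597.893 mm³

Volume = 1597.893 mm³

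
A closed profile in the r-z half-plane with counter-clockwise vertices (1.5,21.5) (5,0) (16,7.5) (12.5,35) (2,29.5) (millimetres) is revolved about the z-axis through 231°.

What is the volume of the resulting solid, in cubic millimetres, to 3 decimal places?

Profile (r,z), 5 vertices: (1.5,21.5) (5,0) (16,7.5) (12.5,35) (2,29.5)
edge 0: (1.5,21.5)→(5,0)  cross = 1.5·0 − 5·21.5 = -107.5000; (r_i+r_j)·cross = 6.5·-107.5000 = -698.7500
edge 1: (5,0)→(16,7.5)  cross = 5·7.5 − 16·0 = 37.5000; (r_i+r_j)·cross = 21·37.5000 = 787.5000
edge 2: (16,7.5)→(12.5,35)  cross = 16·35 − 12.5·7.5 = 466.2500; (r_i+r_j)·cross = 28.5·466.2500 = 13288.1250
edge 3: (12.5,35)→(2,29.5)  cross = 12.5·29.5 − 2·35 = 298.7500; (r_i+r_j)·cross = 14.5·298.7500 = 4331.8750
edge 4: (2,29.5)→(1.5,21.5)  cross = 2·21.5 − 1.5·29.5 = -1.2500; (r_i+r_j)·cross = 3.5·-1.2500 = -4.3750
Σcross = 693.7500 → A = |Σcross|/2 = 346.8750 mm²
Σ(r_i+r_j)·cross = 17704.3750 → first moment M = |Σ|/6 = 2950.7292
R_c = M/A = 2950.7292/346.8750 = 8.5066 mm
θ = 231° = 4.031711 rad
V = θ·R_c·A = 4.031711·8.5066·346.8750 = 11896.486 mm³

Volume = 11896.486 mm³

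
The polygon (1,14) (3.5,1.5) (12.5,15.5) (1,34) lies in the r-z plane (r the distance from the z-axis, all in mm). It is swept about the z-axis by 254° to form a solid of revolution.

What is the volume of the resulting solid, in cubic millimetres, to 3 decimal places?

Profile (r,z), 4 vertices: (1,14) (3.5,1.5) (12.5,15.5) (1,34)
edge 0: (1,14)→(3.5,1.5)  cross = 1·1.5 − 3.5·14 = -47.5000; (r_i+r_j)·cross = 4.5·-47.5000 = -213.7500
edge 1: (3.5,1.5)→(12.5,15.5)  cross = 3.5·15.5 − 12.5·1.5 = 35.5000; (r_i+r_j)·cross = 16·35.5000 = 568.0000
edge 2: (12.5,15.5)→(1,34)  cross = 12.5·34 − 1·15.5 = 409.5000; (r_i+r_j)·cross = 13.5·409.5000 = 5528.2500
edge 3: (1,34)→(1,14)  cross = 1·14 − 1·34 = -20.0000; (r_i+r_j)·cross = 2·-20.0000 = -40.0000
Σcross = 377.5000 → A = |Σcross|/2 = 188.7500 mm²
Σ(r_i+r_j)·cross = 5842.5000 → first moment M = |Σ|/6 = 973.7500
R_c = M/A = 973.7500/188.7500 = 5.1589 mm
θ = 254° = 4.433136 rad
V = θ·R_c·A = 4.433136·5.1589·188.7500 = 4316.766 mm³

Volume = 4316.766 mm³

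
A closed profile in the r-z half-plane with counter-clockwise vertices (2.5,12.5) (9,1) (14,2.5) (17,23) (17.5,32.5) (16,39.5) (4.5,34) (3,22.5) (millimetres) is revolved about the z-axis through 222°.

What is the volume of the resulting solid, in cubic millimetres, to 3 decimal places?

Volume = 16729.526 mm³

Profile (r,z), 8 vertices: (2.5,12.5) (9,1) (14,2.5) (17,23) (17.5,32.5) (16,39.5) (4.5,34) (3,22.5)
edge 0: (2.5,12.5)→(9,1)  cross = 2.5·1 − 9·12.5 = -110.0000; (r_i+r_j)·cross = 11.5·-110.0000 = -1265.0000
edge 1: (9,1)→(14,2.5)  cross = 9·2.5 − 14·1 = 8.5000; (r_i+r_j)·cross = 23·8.5000 = 195.5000
edge 2: (14,2.5)→(17,23)  cross = 14·23 − 17·2.5 = 279.5000; (r_i+r_j)·cross = 31·279.5000 = 8664.5000
edge 3: (17,23)→(17.5,32.5)  cross = 17·32.5 − 17.5·23 = 150.0000; (r_i+r_j)·cross = 34.5·150.0000 = 5175.0000
edge 4: (17.5,32.5)→(16,39.5)  cross = 17.5·39.5 − 16·32.5 = 171.2500; (r_i+r_j)·cross = 33.5·171.2500 = 5736.8750
edge 5: (16,39.5)→(4.5,34)  cross = 16·34 − 4.5·39.5 = 366.2500; (r_i+r_j)·cross = 20.5·366.2500 = 7508.1250
edge 6: (4.5,34)→(3,22.5)  cross = 4.5·22.5 − 3·34 = -0.7500; (r_i+r_j)·cross = 7.5·-0.7500 = -5.6250
edge 7: (3,22.5)→(2.5,12.5)  cross = 3·12.5 − 2.5·22.5 = -18.7500; (r_i+r_j)·cross = 5.5·-18.7500 = -103.1250
Σcross = 846.0000 → A = |Σcross|/2 = 423.0000 mm²
Σ(r_i+r_j)·cross = 25906.2500 → first moment M = |Σ|/6 = 4317.7083
R_c = M/A = 4317.7083/423.0000 = 10.2073 mm
θ = 222° = 3.874631 rad
V = θ·R_c·A = 3.874631·10.2073·423.0000 = 16729.526 mm³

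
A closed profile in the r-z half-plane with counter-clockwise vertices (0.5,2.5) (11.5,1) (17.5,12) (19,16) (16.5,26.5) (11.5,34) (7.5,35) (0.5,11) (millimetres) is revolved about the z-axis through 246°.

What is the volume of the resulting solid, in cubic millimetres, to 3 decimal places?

Volume = 17209.104 mm³

Profile (r,z), 8 vertices: (0.5,2.5) (11.5,1) (17.5,12) (19,16) (16.5,26.5) (11.5,34) (7.5,35) (0.5,11)
edge 0: (0.5,2.5)→(11.5,1)  cross = 0.5·1 − 11.5·2.5 = -28.2500; (r_i+r_j)·cross = 12·-28.2500 = -339.0000
edge 1: (11.5,1)→(17.5,12)  cross = 11.5·12 − 17.5·1 = 120.5000; (r_i+r_j)·cross = 29·120.5000 = 3494.5000
edge 2: (17.5,12)→(19,16)  cross = 17.5·16 − 19·12 = 52.0000; (r_i+r_j)·cross = 36.5·52.0000 = 1898.0000
edge 3: (19,16)→(16.5,26.5)  cross = 19·26.5 − 16.5·16 = 239.5000; (r_i+r_j)·cross = 35.5·239.5000 = 8502.2500
edge 4: (16.5,26.5)→(11.5,34)  cross = 16.5·34 − 11.5·26.5 = 256.2500; (r_i+r_j)·cross = 28·256.2500 = 7175.0000
edge 5: (11.5,34)→(7.5,35)  cross = 11.5·35 − 7.5·34 = 147.5000; (r_i+r_j)·cross = 19·147.5000 = 2802.5000
edge 6: (7.5,35)→(0.5,11)  cross = 7.5·11 − 0.5·35 = 65.0000; (r_i+r_j)·cross = 8·65.0000 = 520.0000
edge 7: (0.5,11)→(0.5,2.5)  cross = 0.5·2.5 − 0.5·11 = -4.2500; (r_i+r_j)·cross = 1·-4.2500 = -4.2500
Σcross = 848.2500 → A = |Σcross|/2 = 424.1250 mm²
Σ(r_i+r_j)·cross = 24049.0000 → first moment M = |Σ|/6 = 4008.1667
R_c = M/A = 4008.1667/424.1250 = 9.4504 mm
θ = 246° = 4.293510 rad
V = θ·R_c·A = 4.293510·9.4504·424.1250 = 17209.104 mm³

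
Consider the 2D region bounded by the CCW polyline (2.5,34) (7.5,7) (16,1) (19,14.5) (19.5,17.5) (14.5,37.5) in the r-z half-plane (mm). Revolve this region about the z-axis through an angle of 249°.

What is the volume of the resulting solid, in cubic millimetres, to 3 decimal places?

Volume = 19963.387 mm³

Profile (r,z), 6 vertices: (2.5,34) (7.5,7) (16,1) (19,14.5) (19.5,17.5) (14.5,37.5)
edge 0: (2.5,34)→(7.5,7)  cross = 2.5·7 − 7.5·34 = -237.5000; (r_i+r_j)·cross = 10·-237.5000 = -2375.0000
edge 1: (7.5,7)→(16,1)  cross = 7.5·1 − 16·7 = -104.5000; (r_i+r_j)·cross = 23.5·-104.5000 = -2455.7500
edge 2: (16,1)→(19,14.5)  cross = 16·14.5 − 19·1 = 213.0000; (r_i+r_j)·cross = 35·213.0000 = 7455.0000
edge 3: (19,14.5)→(19.5,17.5)  cross = 19·17.5 − 19.5·14.5 = 49.7500; (r_i+r_j)·cross = 38.5·49.7500 = 1915.3750
edge 4: (19.5,17.5)→(14.5,37.5)  cross = 19.5·37.5 − 14.5·17.5 = 477.5000; (r_i+r_j)·cross = 34·477.5000 = 16235.0000
edge 5: (14.5,37.5)→(2.5,34)  cross = 14.5·34 − 2.5·37.5 = 399.2500; (r_i+r_j)·cross = 17·399.2500 = 6787.2500
Σcross = 797.5000 → A = |Σcross|/2 = 398.7500 mm²
Σ(r_i+r_j)·cross = 27561.8750 → first moment M = |Σ|/6 = 4593.6458
R_c = M/A = 4593.6458/398.7500 = 11.5201 mm
θ = 249° = 4.345870 rad
V = θ·R_c·A = 4.345870·11.5201·398.7500 = 19963.387 mm³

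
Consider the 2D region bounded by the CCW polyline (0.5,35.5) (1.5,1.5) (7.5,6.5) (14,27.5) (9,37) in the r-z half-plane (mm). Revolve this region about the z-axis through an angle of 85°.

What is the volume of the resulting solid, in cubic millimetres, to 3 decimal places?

Volume = 2828.690 mm³

Profile (r,z), 5 vertices: (0.5,35.5) (1.5,1.5) (7.5,6.5) (14,27.5) (9,37)
edge 0: (0.5,35.5)→(1.5,1.5)  cross = 0.5·1.5 − 1.5·35.5 = -52.5000; (r_i+r_j)·cross = 2·-52.5000 = -105.0000
edge 1: (1.5,1.5)→(7.5,6.5)  cross = 1.5·6.5 − 7.5·1.5 = -1.5000; (r_i+r_j)·cross = 9·-1.5000 = -13.5000
edge 2: (7.5,6.5)→(14,27.5)  cross = 7.5·27.5 − 14·6.5 = 115.2500; (r_i+r_j)·cross = 21.5·115.2500 = 2477.8750
edge 3: (14,27.5)→(9,37)  cross = 14·37 − 9·27.5 = 270.5000; (r_i+r_j)·cross = 23·270.5000 = 6221.5000
edge 4: (9,37)→(0.5,35.5)  cross = 9·35.5 − 0.5·37 = 301.0000; (r_i+r_j)·cross = 9.5·301.0000 = 2859.5000
Σcross = 632.7500 → A = |Σcross|/2 = 316.3750 mm²
Σ(r_i+r_j)·cross = 11440.3750 → first moment M = |Σ|/6 = 1906.7292
R_c = M/A = 1906.7292/316.3750 = 6.0268 mm
θ = 85° = 1.483530 rad
V = θ·R_c·A = 1.483530·6.0268·316.3750 = 2828.690 mm³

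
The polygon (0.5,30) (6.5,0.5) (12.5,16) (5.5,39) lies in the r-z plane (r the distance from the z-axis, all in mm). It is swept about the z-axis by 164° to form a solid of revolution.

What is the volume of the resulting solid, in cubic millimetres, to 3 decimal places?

Volume = 4082.651 mm³

Profile (r,z), 4 vertices: (0.5,30) (6.5,0.5) (12.5,16) (5.5,39)
edge 0: (0.5,30)→(6.5,0.5)  cross = 0.5·0.5 − 6.5·30 = -194.7500; (r_i+r_j)·cross = 7·-194.7500 = -1363.2500
edge 1: (6.5,0.5)→(12.5,16)  cross = 6.5·16 − 12.5·0.5 = 97.7500; (r_i+r_j)·cross = 19·97.7500 = 1857.2500
edge 2: (12.5,16)→(5.5,39)  cross = 12.5·39 − 5.5·16 = 399.5000; (r_i+r_j)·cross = 18·399.5000 = 7191.0000
edge 3: (5.5,39)→(0.5,30)  cross = 5.5·30 − 0.5·39 = 145.5000; (r_i+r_j)·cross = 6·145.5000 = 873.0000
Σcross = 448.0000 → A = |Σcross|/2 = 224.0000 mm²
Σ(r_i+r_j)·cross = 8558.0000 → first moment M = |Σ|/6 = 1426.3333
R_c = M/A = 1426.3333/224.0000 = 6.3676 mm
θ = 164° = 2.862340 rad
V = θ·R_c·A = 2.862340·6.3676·224.0000 = 4082.651 mm³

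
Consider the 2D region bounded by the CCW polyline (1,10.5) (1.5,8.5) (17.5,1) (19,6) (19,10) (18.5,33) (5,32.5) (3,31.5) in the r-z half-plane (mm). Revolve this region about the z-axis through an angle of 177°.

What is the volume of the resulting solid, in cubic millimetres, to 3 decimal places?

Volume = 15712.868 mm³

Profile (r,z), 8 vertices: (1,10.5) (1.5,8.5) (17.5,1) (19,6) (19,10) (18.5,33) (5,32.5) (3,31.5)
edge 0: (1,10.5)→(1.5,8.5)  cross = 1·8.5 − 1.5·10.5 = -7.2500; (r_i+r_j)·cross = 2.5·-7.2500 = -18.1250
edge 1: (1.5,8.5)→(17.5,1)  cross = 1.5·1 − 17.5·8.5 = -147.2500; (r_i+r_j)·cross = 19·-147.2500 = -2797.7500
edge 2: (17.5,1)→(19,6)  cross = 17.5·6 − 19·1 = 86.0000; (r_i+r_j)·cross = 36.5·86.0000 = 3139.0000
edge 3: (19,6)→(19,10)  cross = 19·10 − 19·6 = 76.0000; (r_i+r_j)·cross = 38·76.0000 = 2888.0000
edge 4: (19,10)→(18.5,33)  cross = 19·33 − 18.5·10 = 442.0000; (r_i+r_j)·cross = 37.5·442.0000 = 16575.0000
edge 5: (18.5,33)→(5,32.5)  cross = 18.5·32.5 − 5·33 = 436.2500; (r_i+r_j)·cross = 23.5·436.2500 = 10251.8750
edge 6: (5,32.5)→(3,31.5)  cross = 5·31.5 − 3·32.5 = 60.0000; (r_i+r_j)·cross = 8·60.0000 = 480.0000
edge 7: (3,31.5)→(1,10.5)  cross = 3·10.5 − 1·31.5 = 0.0000; (r_i+r_j)·cross = 4·0.0000 = 0.0000
Σcross = 945.7500 → A = |Σcross|/2 = 472.8750 mm²
Σ(r_i+r_j)·cross = 30518.0000 → first moment M = |Σ|/6 = 5086.3333
R_c = M/A = 5086.3333/472.8750 = 10.7562 mm
θ = 177° = 3.089233 rad
V = θ·R_c·A = 3.089233·10.7562·472.8750 = 15712.868 mm³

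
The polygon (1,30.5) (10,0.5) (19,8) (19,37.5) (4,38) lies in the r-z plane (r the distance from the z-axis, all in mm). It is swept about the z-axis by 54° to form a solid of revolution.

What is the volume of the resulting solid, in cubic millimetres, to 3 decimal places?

Volume = 5273.163 mm³

Profile (r,z), 5 vertices: (1,30.5) (10,0.5) (19,8) (19,37.5) (4,38)
edge 0: (1,30.5)→(10,0.5)  cross = 1·0.5 − 10·30.5 = -304.5000; (r_i+r_j)·cross = 11·-304.5000 = -3349.5000
edge 1: (10,0.5)→(19,8)  cross = 10·8 − 19·0.5 = 70.5000; (r_i+r_j)·cross = 29·70.5000 = 2044.5000
edge 2: (19,8)→(19,37.5)  cross = 19·37.5 − 19·8 = 560.5000; (r_i+r_j)·cross = 38·560.5000 = 21299.0000
edge 3: (19,37.5)→(4,38)  cross = 19·38 − 4·37.5 = 572.0000; (r_i+r_j)·cross = 23·572.0000 = 13156.0000
edge 4: (4,38)→(1,30.5)  cross = 4·30.5 − 1·38 = 84.0000; (r_i+r_j)·cross = 5·84.0000 = 420.0000
Σcross = 982.5000 → A = |Σcross|/2 = 491.2500 mm²
Σ(r_i+r_j)·cross = 33570.0000 → first moment M = |Σ|/6 = 5595.0000
R_c = M/A = 5595.0000/491.2500 = 11.3893 mm
θ = 54° = 0.942478 rad
V = θ·R_c·A = 0.942478·11.3893·491.2500 = 5273.163 mm³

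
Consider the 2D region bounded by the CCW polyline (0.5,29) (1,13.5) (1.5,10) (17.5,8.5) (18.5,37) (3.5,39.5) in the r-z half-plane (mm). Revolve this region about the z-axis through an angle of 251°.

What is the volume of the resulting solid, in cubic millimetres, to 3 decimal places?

Volume = 20488.709 mm³

Profile (r,z), 6 vertices: (0.5,29) (1,13.5) (1.5,10) (17.5,8.5) (18.5,37) (3.5,39.5)
edge 0: (0.5,29)→(1,13.5)  cross = 0.5·13.5 − 1·29 = -22.2500; (r_i+r_j)·cross = 1.5·-22.2500 = -33.3750
edge 1: (1,13.5)→(1.5,10)  cross = 1·10 − 1.5·13.5 = -10.2500; (r_i+r_j)·cross = 2.5·-10.2500 = -25.6250
edge 2: (1.5,10)→(17.5,8.5)  cross = 1.5·8.5 − 17.5·10 = -162.2500; (r_i+r_j)·cross = 19·-162.2500 = -3082.7500
edge 3: (17.5,8.5)→(18.5,37)  cross = 17.5·37 − 18.5·8.5 = 490.2500; (r_i+r_j)·cross = 36·490.2500 = 17649.0000
edge 4: (18.5,37)→(3.5,39.5)  cross = 18.5·39.5 − 3.5·37 = 601.2500; (r_i+r_j)·cross = 22·601.2500 = 13227.5000
edge 5: (3.5,39.5)→(0.5,29)  cross = 3.5·29 − 0.5·39.5 = 81.7500; (r_i+r_j)·cross = 4·81.7500 = 327.0000
Σcross = 978.5000 → A = |Σcross|/2 = 489.2500 mm²
Σ(r_i+r_j)·cross = 28061.7500 → first moment M = |Σ|/6 = 4676.9583
R_c = M/A = 4676.9583/489.2500 = 9.5594 mm
θ = 251° = 4.380776 rad
V = θ·R_c·A = 4.380776·9.5594·489.2500 = 20488.709 mm³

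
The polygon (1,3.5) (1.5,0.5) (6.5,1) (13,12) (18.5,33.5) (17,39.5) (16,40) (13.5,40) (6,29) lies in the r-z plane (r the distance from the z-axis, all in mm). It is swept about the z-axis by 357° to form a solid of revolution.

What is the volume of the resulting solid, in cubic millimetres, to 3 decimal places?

Volume = 21936.140 mm³

Profile (r,z), 9 vertices: (1,3.5) (1.5,0.5) (6.5,1) (13,12) (18.5,33.5) (17,39.5) (16,40) (13.5,40) (6,29)
edge 0: (1,3.5)→(1.5,0.5)  cross = 1·0.5 − 1.5·3.5 = -4.7500; (r_i+r_j)·cross = 2.5·-4.7500 = -11.8750
edge 1: (1.5,0.5)→(6.5,1)  cross = 1.5·1 − 6.5·0.5 = -1.7500; (r_i+r_j)·cross = 8·-1.7500 = -14.0000
edge 2: (6.5,1)→(13,12)  cross = 6.5·12 − 13·1 = 65.0000; (r_i+r_j)·cross = 19.5·65.0000 = 1267.5000
edge 3: (13,12)→(18.5,33.5)  cross = 13·33.5 − 18.5·12 = 213.5000; (r_i+r_j)·cross = 31.5·213.5000 = 6725.2500
edge 4: (18.5,33.5)→(17,39.5)  cross = 18.5·39.5 − 17·33.5 = 161.2500; (r_i+r_j)·cross = 35.5·161.2500 = 5724.3750
edge 5: (17,39.5)→(16,40)  cross = 17·40 − 16·39.5 = 48.0000; (r_i+r_j)·cross = 33·48.0000 = 1584.0000
edge 6: (16,40)→(13.5,40)  cross = 16·40 − 13.5·40 = 100.0000; (r_i+r_j)·cross = 29.5·100.0000 = 2950.0000
edge 7: (13.5,40)→(6,29)  cross = 13.5·29 − 6·40 = 151.5000; (r_i+r_j)·cross = 19.5·151.5000 = 2954.2500
edge 8: (6,29)→(1,3.5)  cross = 6·3.5 − 1·29 = -8.0000; (r_i+r_j)·cross = 7·-8.0000 = -56.0000
Σcross = 724.7500 → A = |Σcross|/2 = 362.3750 mm²
Σ(r_i+r_j)·cross = 21123.5000 → first moment M = |Σ|/6 = 3520.5833
R_c = M/A = 3520.5833/362.3750 = 9.7153 mm
θ = 357° = 6.230825 rad
V = θ·R_c·A = 6.230825·9.7153·362.3750 = 21936.140 mm³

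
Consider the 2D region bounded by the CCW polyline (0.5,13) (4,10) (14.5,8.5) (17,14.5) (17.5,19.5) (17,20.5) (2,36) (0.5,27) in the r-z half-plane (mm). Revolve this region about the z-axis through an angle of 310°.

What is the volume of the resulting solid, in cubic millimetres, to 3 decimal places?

Profile (r,z), 8 vertices: (0.5,13) (4,10) (14.5,8.5) (17,14.5) (17.5,19.5) (17,20.5) (2,36) (0.5,27)
edge 0: (0.5,13)→(4,10)  cross = 0.5·10 − 4·13 = -47.0000; (r_i+r_j)·cross = 4.5·-47.0000 = -211.5000
edge 1: (4,10)→(14.5,8.5)  cross = 4·8.5 − 14.5·10 = -111.0000; (r_i+r_j)·cross = 18.5·-111.0000 = -2053.5000
edge 2: (14.5,8.5)→(17,14.5)  cross = 14.5·14.5 − 17·8.5 = 65.7500; (r_i+r_j)·cross = 31.5·65.7500 = 2071.1250
edge 3: (17,14.5)→(17.5,19.5)  cross = 17·19.5 − 17.5·14.5 = 77.7500; (r_i+r_j)·cross = 34.5·77.7500 = 2682.3750
edge 4: (17.5,19.5)→(17,20.5)  cross = 17.5·20.5 − 17·19.5 = 27.2500; (r_i+r_j)·cross = 34.5·27.2500 = 940.1250
edge 5: (17,20.5)→(2,36)  cross = 17·36 − 2·20.5 = 571.0000; (r_i+r_j)·cross = 19·571.0000 = 10849.0000
edge 6: (2,36)→(0.5,27)  cross = 2·27 − 0.5·36 = 36.0000; (r_i+r_j)·cross = 2.5·36.0000 = 90.0000
edge 7: (0.5,27)→(0.5,13)  cross = 0.5·13 − 0.5·27 = -7.0000; (r_i+r_j)·cross = 1·-7.0000 = -7.0000
Σcross = 612.7500 → A = |Σcross|/2 = 306.3750 mm²
Σ(r_i+r_j)·cross = 14360.6250 → first moment M = |Σ|/6 = 2393.4375
R_c = M/A = 2393.4375/306.3750 = 7.8121 mm
θ = 310° = 5.410521 rad
V = θ·R_c·A = 5.410521·7.8121·306.3750 = 12949.743 mm³

Volume = 12949.743 mm³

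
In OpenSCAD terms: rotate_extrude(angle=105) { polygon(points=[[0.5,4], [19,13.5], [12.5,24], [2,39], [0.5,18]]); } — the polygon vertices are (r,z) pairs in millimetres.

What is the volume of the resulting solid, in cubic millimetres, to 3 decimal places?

Profile (r,z), 5 vertices: (0.5,4) (19,13.5) (12.5,24) (2,39) (0.5,18)
edge 0: (0.5,4)→(19,13.5)  cross = 0.5·13.5 − 19·4 = -69.2500; (r_i+r_j)·cross = 19.5·-69.2500 = -1350.3750
edge 1: (19,13.5)→(12.5,24)  cross = 19·24 − 12.5·13.5 = 287.2500; (r_i+r_j)·cross = 31.5·287.2500 = 9048.3750
edge 2: (12.5,24)→(2,39)  cross = 12.5·39 − 2·24 = 439.5000; (r_i+r_j)·cross = 14.5·439.5000 = 6372.7500
edge 3: (2,39)→(0.5,18)  cross = 2·18 − 0.5·39 = 16.5000; (r_i+r_j)·cross = 2.5·16.5000 = 41.2500
edge 4: (0.5,18)→(0.5,4)  cross = 0.5·4 − 0.5·18 = -7.0000; (r_i+r_j)·cross = 1·-7.0000 = -7.0000
Σcross = 667.0000 → A = |Σcross|/2 = 333.5000 mm²
Σ(r_i+r_j)·cross = 14105.0000 → first moment M = |Σ|/6 = 2350.8333
R_c = M/A = 2350.8333/333.5000 = 7.0490 mm
θ = 105° = 1.832596 rad
V = θ·R_c·A = 1.832596·7.0490·333.5000 = 4308.127 mm³

Volume = 4308.127 mm³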